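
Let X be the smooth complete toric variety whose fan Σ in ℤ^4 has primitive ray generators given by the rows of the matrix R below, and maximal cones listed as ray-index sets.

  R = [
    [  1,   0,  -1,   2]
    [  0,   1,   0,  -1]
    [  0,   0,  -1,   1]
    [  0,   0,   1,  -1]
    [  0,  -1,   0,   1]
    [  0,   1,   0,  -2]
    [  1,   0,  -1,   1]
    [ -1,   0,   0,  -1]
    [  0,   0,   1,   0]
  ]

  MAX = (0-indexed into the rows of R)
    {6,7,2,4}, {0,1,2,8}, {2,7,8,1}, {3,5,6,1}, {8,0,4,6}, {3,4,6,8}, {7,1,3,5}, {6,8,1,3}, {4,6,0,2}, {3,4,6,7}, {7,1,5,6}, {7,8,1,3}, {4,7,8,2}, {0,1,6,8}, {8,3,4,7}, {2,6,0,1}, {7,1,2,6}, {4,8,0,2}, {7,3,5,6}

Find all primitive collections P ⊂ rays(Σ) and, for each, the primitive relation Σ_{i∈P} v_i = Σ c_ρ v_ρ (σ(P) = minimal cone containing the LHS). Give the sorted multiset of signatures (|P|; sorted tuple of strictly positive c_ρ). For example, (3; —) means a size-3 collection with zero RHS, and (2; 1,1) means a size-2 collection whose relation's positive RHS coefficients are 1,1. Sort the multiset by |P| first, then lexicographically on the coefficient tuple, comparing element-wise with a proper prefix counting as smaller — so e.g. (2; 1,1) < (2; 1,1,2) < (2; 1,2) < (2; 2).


|primitive collections| = 11. Relations:

  P={1,4}:  v_{1} + v_{4} = 0  so sig = (2; —)
  P={2,3}:  v_{2} + v_{3} = 0  so sig = (2; —)
  P={0,7}:  v_{0} + v_{7} = v_{2}  so sig = (2; 1)
  P={0,3}:  v_{0} + v_{3} = v_{6} + v_{8}  so sig = (2; 1,1)
  P={0,5}:  v_{0} + v_{5} = v_{1} + v_{6}  so sig = (2; 1,1)
  P={5,8}:  v_{5} + v_{8} = v_{1} + v_{3}  so sig = (2; 1,1)
  P={2,5}:  v_{2} + v_{5} = v_{1} + v_{6} + v_{7}  so sig = (2; 1,1,1)
  P={4,5}:  v_{4} + v_{5} = v_{3} + v_{6} + v_{7}  so sig = (2; 1,1,1)
  P={6,7,8}:  v_{6} + v_{7} + v_{8} = 0  so sig = (3; —)
  P={2,6,8}:  v_{2} + v_{6} + v_{8} = v_{0}  so sig = (3; 1)
  P={1,3,6,7}:  v_{1} + v_{3} + v_{6} + v_{7} = v_{5}  so sig = (4; 1)

Signatures (|P|; sorted positive RHS coefficients), sorted:
{ (2; —) ×2,  (2; 1),  (2; 1,1) ×3,  (2; 1,1,1) ×2,  (3; —),  (3; 1),  (4; 1) }


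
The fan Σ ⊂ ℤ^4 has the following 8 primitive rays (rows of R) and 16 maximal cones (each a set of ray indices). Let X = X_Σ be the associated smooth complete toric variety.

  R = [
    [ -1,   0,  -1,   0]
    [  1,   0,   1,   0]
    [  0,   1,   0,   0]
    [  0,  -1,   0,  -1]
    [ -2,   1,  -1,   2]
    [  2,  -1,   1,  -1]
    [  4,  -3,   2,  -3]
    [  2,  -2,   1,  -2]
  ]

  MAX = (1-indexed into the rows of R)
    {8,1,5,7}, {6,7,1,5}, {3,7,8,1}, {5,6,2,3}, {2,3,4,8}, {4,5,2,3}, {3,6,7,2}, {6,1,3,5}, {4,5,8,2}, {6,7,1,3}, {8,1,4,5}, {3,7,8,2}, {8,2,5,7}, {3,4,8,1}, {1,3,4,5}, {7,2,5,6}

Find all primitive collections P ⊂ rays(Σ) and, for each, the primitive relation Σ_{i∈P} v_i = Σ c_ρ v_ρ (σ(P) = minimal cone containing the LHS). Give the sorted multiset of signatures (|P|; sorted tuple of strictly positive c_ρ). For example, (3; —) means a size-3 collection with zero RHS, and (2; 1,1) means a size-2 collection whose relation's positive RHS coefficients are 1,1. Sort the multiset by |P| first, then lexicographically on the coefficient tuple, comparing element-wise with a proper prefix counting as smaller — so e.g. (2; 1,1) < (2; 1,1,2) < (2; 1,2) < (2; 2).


Minimal non-faces — 6 found among 8 rays, 16 max cones:

  P = {1,2}:  v_{1} + v_{2} = 0 — sig = (2; —)
  P = {4,6}:  v_{4} + v_{6} = v_{8} — sig = (2; 1)
  P = {6,8}:  v_{6} + v_{8} = v_{7} — sig = (2; 1)
  P = {4,7}:  v_{4} + v_{7} = 2·v_{8} — sig = (2; 2)
  P = {3,5,8}:  v_{3} + v_{5} + v_{8} = 0 — sig = (3; —)
  P = {3,5,7}:  v_{3} + v_{5} + v_{7} = v_{6} — sig = (3; 1)

Hence PRS(X_Σ) =
    |P|=2: 4 collections, coeffs (), (1), (1), (2)
    |P|=3: 2 collections, coeffs (), (1)


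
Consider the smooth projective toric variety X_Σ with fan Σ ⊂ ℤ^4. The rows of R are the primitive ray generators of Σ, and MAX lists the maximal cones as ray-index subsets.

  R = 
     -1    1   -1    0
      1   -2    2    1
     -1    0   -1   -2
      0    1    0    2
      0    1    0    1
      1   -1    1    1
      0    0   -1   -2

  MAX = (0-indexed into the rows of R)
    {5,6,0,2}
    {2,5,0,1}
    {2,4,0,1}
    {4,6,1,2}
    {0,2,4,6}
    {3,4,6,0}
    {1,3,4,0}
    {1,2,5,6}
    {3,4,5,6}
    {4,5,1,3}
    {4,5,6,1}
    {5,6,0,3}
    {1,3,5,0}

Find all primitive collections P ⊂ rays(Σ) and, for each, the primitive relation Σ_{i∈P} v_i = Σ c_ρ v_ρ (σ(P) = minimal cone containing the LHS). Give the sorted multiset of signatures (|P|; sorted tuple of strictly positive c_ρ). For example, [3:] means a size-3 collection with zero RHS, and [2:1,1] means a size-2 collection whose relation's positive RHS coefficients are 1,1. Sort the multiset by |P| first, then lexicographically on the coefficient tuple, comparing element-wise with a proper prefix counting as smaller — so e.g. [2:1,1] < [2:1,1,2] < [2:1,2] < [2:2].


5 minimal non-faces of Δ(Σ) (on 7 rays):

  P = {2,3}:  v_{2} + v_{3} = v_{0}  ⇒ sig = [2:1]
  P = {2,4,5}:  v_{2} + v_{4} + v_{5} = 0  ⇒ sig = [3:]
  P = {0,4,5}:  v_{0} + v_{4} + v_{5} = v_{3}  ⇒ sig = [3:1]
  P = {1,3,6}:  v_{1} + v_{3} + v_{6} = v_{5}  ⇒ sig = [3:1]
  P = {0,1,6}:  v_{0} + v_{1} + v_{6} = v_{2} + v_{5}  ⇒ sig = [3:1,1]

Sorted signature multiset PRS(X):
    [2:1]
    [3:]
    [3:1]
    [3:1]
    [3:1,1]


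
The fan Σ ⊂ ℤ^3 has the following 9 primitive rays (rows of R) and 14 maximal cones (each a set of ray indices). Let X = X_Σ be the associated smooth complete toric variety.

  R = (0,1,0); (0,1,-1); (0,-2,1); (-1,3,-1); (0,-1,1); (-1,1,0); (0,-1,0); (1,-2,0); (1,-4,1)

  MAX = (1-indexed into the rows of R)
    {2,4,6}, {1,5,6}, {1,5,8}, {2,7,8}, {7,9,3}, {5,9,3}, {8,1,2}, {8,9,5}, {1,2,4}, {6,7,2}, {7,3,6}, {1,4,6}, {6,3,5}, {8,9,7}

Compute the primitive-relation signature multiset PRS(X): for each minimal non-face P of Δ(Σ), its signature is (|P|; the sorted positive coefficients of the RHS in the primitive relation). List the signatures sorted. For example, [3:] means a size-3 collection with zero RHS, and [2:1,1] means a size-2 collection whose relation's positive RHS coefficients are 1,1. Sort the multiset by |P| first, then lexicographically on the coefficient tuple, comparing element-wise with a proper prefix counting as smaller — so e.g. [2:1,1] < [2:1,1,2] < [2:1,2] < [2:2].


The 16 primitive collections of Σ (r=9, n=3):

  {1,7}:  v_{1} + v_{7} = 0 — sig = [2:]
  {2,5}:  v_{2} + v_{5} = 0 — sig = [2:]
  {1,3}:  v_{1} + v_{3} = v_{5} — sig = [2:1]
  {2,3}:  v_{2} + v_{3} = v_{7} — sig = [2:1]
  {3,4}:  v_{3} + v_{4} = v_{6} — sig = [2:1]
  {3,8}:  v_{3} + v_{8} = v_{9} — sig = [2:1]
  {4,8}:  v_{4} + v_{8} = v_{2} — sig = [2:1]
  {4,9}:  v_{4} + v_{9} = v_{7} — sig = [2:1]
  {5,7}:  v_{5} + v_{7} = v_{3} — sig = [2:1]
  {6,8}:  v_{6} + v_{8} = v_{7} — sig = [2:1]
  {1,9}:  v_{1} + v_{9} = v_{5} + v_{8} — sig = [2:1,1]
  {2,9}:  v_{2} + v_{9} = v_{7} + v_{8} — sig = [2:1,1]
  {4,5}:  v_{4} + v_{5} = v_{1} + v_{6} — sig = [2:1,1]
  {4,7}:  v_{4} + v_{7} = v_{2} + v_{6} — sig = [2:1,1]
  {6,9}:  v_{6} + v_{9} = v_{3} + v_{7} — sig = [2:1,1]
  {1,2,6}:  v_{1} + v_{2} + v_{6} = v_{4} — sig = [3:1]

Signatures (|P|; sorted positive RHS coefficients), sorted:
{ [2:] ×2,  [2:1] ×8,  [2:1,1] ×5,  [3:1] }


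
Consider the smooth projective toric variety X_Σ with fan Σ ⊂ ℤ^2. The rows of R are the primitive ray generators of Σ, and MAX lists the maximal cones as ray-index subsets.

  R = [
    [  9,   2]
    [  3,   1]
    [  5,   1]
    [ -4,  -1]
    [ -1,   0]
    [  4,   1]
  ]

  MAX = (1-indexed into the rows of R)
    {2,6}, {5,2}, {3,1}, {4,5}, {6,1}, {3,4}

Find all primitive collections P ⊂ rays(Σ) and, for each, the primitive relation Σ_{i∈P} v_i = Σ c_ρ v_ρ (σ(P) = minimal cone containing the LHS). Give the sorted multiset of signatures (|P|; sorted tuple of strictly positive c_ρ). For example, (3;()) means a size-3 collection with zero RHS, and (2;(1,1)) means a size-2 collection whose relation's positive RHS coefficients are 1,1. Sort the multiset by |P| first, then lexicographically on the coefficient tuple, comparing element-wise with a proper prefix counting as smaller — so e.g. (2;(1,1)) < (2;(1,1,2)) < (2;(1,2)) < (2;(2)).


Primitive collections (9):

  P = {4,6}:  v_{4} + v_{6} = 0  ⟹  sig = (2;())
  P = {1,4}:  v_{1} + v_{4} = v_{3}  ⟹  sig = (2;(1))
  P = {2,4}:  v_{2} + v_{4} = v_{5}  ⟹  sig = (2;(1))
  P = {3,5}:  v_{3} + v_{5} = v_{6}  ⟹  sig = (2;(1))
  P = {3,6}:  v_{3} + v_{6} = v_{1}  ⟹  sig = (2;(1))
  P = {5,6}:  v_{5} + v_{6} = v_{2}  ⟹  sig = (2;(1))
  P = {1,5}:  v_{1} + v_{5} = 2·v_{6}  ⟹  sig = (2;(2))
  P = {2,3}:  v_{2} + v_{3} = 2·v_{6}  ⟹  sig = (2;(2))
  P = {1,2}:  v_{1} + v_{2} = 3·v_{6}  ⟹  sig = (2;(3))

Signatures (|P|; sorted positive RHS coefficients), sorted:
{ (2;()),  (2;(1)) ×5,  (2;(2)) ×2,  (2;(3)) }


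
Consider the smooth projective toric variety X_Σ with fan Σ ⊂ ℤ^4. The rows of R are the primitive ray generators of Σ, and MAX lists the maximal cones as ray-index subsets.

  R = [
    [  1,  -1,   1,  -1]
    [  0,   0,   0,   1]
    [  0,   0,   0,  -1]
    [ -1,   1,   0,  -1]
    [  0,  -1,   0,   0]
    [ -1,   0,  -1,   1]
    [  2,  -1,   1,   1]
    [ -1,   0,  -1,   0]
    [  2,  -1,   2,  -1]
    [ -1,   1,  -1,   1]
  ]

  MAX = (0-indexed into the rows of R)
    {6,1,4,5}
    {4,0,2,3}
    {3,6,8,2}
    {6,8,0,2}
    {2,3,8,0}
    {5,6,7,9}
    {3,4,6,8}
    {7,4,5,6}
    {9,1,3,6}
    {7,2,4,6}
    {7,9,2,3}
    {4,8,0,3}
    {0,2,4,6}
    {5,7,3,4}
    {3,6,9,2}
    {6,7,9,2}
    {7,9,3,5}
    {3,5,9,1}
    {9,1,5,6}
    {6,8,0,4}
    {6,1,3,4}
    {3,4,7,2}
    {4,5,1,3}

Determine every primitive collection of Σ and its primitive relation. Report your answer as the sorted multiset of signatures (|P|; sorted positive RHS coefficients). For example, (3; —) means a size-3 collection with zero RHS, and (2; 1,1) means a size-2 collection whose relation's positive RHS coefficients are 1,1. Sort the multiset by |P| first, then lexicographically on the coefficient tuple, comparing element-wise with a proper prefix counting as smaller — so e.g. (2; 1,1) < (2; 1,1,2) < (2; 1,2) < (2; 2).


Minimal non-faces — 17 found among 10 rays, 23 max cones:

  • {0,9}:  v_{0} + v_{9} = 0 ; sig = (2; —)
  • {1,2}:  v_{1} + v_{2} = 0 ; sig = (2; —)
  • {0,5}:  v_{0} + v_{5} = v_{4} ; sig = (2; 1)
  • {1,7}:  v_{1} + v_{7} = v_{5} ; sig = (2; 1)
  • {2,5}:  v_{2} + v_{5} = v_{7} ; sig = (2; 1)
  • {4,9}:  v_{4} + v_{9} = v_{5} ; sig = (2; 1)
  • {7,8}:  v_{7} + v_{8} = v_{0} ; sig = (2; 1)
  • {0,7}:  v_{0} + v_{7} = v_{2} + v_{4} ; sig = (2; 1,1)
  • {8,9}:  v_{8} + v_{9} = v_{3} + v_{6} ; sig = (2; 1,1)
  • {0,1}:  v_{0} + v_{1} = v_{3} + v_{4} + v_{6} ; sig = (2; 1,1,1)
  • {5,8}:  v_{5} + v_{8} = v_{3} + v_{4} + v_{6} ; sig = (2; 1,1,1)
  • {1,8}:  v_{1} + v_{8} = 2·v_{3} + v_{4} + 2·v_{6} ; sig = (2; 1,2,2)
  • {3,6,7}:  v_{3} + v_{6} + v_{7} = 0 ; sig = (3; —)
  • {0,3,6}:  v_{0} + v_{3} + v_{6} = v_{8} ; sig = (3; 1)
  • {3,5,6}:  v_{3} + v_{5} + v_{6} = v_{1} ; sig = (3; 1)
  • {2,4,8}:  v_{2} + v_{4} + v_{8} = 2·v_{0} ; sig = (3; 2)
  • {2,3,4,6}:  v_{2} + v_{3} + v_{4} + v_{6} = v_{0} ; sig = (4; 1)

Sorted signature multiset PRS(X):
    |P|=2: 12 collections, coeffs (), (), (1), (1), (1), (1), (1), (1,1), (1,1), (1,1,1), (1,1,1), (1,2,2)
    |P|=3: 4 collections, coeffs (), (1), (1), (2)
    |P|=4: 1 collection, coeffs (1)


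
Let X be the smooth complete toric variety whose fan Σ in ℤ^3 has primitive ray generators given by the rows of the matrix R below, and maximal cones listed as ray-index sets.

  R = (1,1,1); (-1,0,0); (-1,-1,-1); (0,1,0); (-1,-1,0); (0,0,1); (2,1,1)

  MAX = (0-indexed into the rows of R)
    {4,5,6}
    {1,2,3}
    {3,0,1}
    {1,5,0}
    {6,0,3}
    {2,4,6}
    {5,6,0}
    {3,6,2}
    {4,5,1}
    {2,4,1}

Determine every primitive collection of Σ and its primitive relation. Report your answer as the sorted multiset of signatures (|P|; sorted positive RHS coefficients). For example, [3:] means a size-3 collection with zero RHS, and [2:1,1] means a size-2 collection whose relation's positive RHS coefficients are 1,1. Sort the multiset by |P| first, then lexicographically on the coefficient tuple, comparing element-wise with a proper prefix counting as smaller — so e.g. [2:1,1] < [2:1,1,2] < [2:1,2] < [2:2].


Σ has 6 primitive collections:

  P = {0,2}:  v_{0} + v_{2} = 0  →  sig = [2:]
  P = {0,4}:  v_{0} + v_{4} = v_{5}  →  sig = [2:1]
  P = {1,6}:  v_{1} + v_{6} = v_{0}  →  sig = [2:1]
  P = {2,5}:  v_{2} + v_{5} = v_{4}  →  sig = [2:1]
  P = {3,4}:  v_{3} + v_{4} = v_{1}  →  sig = [2:1]
  P = {3,5}:  v_{3} + v_{5} = v_{0} + v_{1}  →  sig = [2:1,1]

so the primitive-relation signature multiset is
    [2:]
    [2:1]
    [2:1]
    [2:1]
    [2:1]
    [2:1,1]


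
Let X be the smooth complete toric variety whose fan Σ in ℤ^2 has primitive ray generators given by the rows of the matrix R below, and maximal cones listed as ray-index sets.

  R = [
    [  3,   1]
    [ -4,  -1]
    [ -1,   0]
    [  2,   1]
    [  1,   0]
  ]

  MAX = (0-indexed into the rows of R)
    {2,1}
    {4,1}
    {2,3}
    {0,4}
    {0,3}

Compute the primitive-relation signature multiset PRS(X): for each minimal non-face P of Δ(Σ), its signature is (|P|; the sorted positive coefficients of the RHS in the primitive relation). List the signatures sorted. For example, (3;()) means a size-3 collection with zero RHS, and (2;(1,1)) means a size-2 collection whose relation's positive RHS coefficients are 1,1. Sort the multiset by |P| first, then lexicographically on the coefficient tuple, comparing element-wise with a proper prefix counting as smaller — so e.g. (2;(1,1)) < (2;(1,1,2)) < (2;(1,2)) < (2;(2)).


|primitive collections| = 5. Relations:

  P = {2,4}:  v_{2} + v_{4} = 0  →  sig = (2;())
  P = {0,1}:  v_{0} + v_{1} = v_{2}  →  sig = (2;(1))
  P = {0,2}:  v_{0} + v_{2} = v_{3}  →  sig = (2;(1))
  P = {3,4}:  v_{3} + v_{4} = v_{0}  →  sig = (2;(1))
  P = {1,3}:  v_{1} + v_{3} = 2·v_{2}  →  sig = (2;(2))

Hence PRS(X_Σ) =
{ (2;()),  (2;(1)) ×3,  (2;(2)) }


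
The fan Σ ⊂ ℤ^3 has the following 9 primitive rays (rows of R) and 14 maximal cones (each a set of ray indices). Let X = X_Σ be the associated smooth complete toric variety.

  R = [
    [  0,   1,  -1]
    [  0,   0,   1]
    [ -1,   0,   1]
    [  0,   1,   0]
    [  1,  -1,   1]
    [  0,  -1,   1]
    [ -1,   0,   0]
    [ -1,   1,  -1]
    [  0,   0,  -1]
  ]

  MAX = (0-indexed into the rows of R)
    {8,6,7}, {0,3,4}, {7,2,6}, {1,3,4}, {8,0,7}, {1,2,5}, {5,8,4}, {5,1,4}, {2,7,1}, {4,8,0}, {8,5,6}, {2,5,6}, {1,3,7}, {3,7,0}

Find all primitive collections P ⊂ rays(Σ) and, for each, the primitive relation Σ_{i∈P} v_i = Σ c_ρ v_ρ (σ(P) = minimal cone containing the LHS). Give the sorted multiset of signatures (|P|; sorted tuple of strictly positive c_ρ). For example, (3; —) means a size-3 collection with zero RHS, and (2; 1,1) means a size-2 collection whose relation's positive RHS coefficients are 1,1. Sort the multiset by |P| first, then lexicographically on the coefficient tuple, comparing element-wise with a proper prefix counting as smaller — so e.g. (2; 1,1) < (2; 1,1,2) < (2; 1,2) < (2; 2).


|primitive collections| = 15. Relations:

  P = {0,5}:  v_{0} + v_{5} = 0  ⟹  sig = (2; —)
  P = {1,8}:  v_{1} + v_{8} = 0  ⟹  sig = (2; —)
  P = {4,7}:  v_{4} + v_{7} = 0  ⟹  sig = (2; —)
  P = {0,1}:  v_{0} + v_{1} = v_{3}  ⟹  sig = (2; 1)
  P = {0,6}:  v_{0} + v_{6} = v_{7}  ⟹  sig = (2; 1)
  P = {1,6}:  v_{1} + v_{6} = v_{2}  ⟹  sig = (2; 1)
  P = {2,8}:  v_{2} + v_{8} = v_{6}  ⟹  sig = (2; 1)
  P = {3,5}:  v_{3} + v_{5} = v_{1}  ⟹  sig = (2; 1)
  P = {3,8}:  v_{3} + v_{8} = v_{0}  ⟹  sig = (2; 1)
  P = {4,6}:  v_{4} + v_{6} = v_{5}  ⟹  sig = (2; 1)
  P = {5,7}:  v_{5} + v_{7} = v_{6}  ⟹  sig = (2; 1)
  P = {0,2}:  v_{0} + v_{2} = v_{1} + v_{7}  ⟹  sig = (2; 1,1)
  P = {2,4}:  v_{2} + v_{4} = v_{1} + v_{5}  ⟹  sig = (2; 1,1)
  P = {3,6}:  v_{3} + v_{6} = v_{1} + v_{7}  ⟹  sig = (2; 1,1)
  P = {2,3}:  v_{2} + v_{3} = 2·v_{1} + v_{7}  ⟹  sig = (2; 1,2)

so the primitive-relation signature multiset is
[(2; —), (2; —), (2; —), (2; 1), (2; 1), (2; 1), (2; 1), (2; 1), (2; 1), (2; 1), (2; 1), (2; 1,1), (2; 1,1), (2; 1,1), (2; 1,2)]


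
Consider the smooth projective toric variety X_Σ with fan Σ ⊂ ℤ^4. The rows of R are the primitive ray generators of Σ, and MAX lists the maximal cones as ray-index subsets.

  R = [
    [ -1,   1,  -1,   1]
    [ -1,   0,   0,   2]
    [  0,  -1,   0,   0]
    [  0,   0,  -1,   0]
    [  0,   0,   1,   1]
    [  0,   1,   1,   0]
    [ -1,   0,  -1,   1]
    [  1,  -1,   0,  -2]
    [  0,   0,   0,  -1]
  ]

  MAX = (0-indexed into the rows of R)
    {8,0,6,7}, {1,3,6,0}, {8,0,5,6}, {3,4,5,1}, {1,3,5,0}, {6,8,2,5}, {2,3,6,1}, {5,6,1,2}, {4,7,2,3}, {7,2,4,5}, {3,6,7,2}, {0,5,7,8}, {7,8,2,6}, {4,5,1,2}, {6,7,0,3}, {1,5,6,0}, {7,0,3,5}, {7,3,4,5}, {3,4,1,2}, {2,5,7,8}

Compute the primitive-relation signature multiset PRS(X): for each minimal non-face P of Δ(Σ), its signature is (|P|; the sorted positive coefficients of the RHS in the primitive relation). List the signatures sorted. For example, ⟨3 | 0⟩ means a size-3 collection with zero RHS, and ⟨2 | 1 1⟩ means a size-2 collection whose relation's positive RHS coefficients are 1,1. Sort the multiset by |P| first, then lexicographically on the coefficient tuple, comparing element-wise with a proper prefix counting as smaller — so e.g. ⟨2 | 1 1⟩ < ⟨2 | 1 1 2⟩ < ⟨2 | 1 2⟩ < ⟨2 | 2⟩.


|primitive collections| = 10. Relations:

  P={0,2}:  v_{0} + v_{2} = v_{6}  →  sig = ⟨2 | 1⟩
  P={1,7}:  v_{1} + v_{7} = v_{2}  →  sig = ⟨2 | 1⟩
  P={4,6}:  v_{4} + v_{6} = v_{1}  →  sig = ⟨2 | 1⟩
  P={3,8}:  v_{3} + v_{8} = v_{0} + v_{7}  →  sig = ⟨2 | 1 1⟩
  P={4,8}:  v_{4} + v_{8} = v_{2} + v_{5}  →  sig = ⟨2 | 1 1⟩
  P={0,4}:  v_{0} + v_{4} = v_{1} + v_{3} + v_{5}  →  sig = ⟨2 | 1 1 1⟩
  P={1,8}:  v_{1} + v_{8} = v_{2} + v_{5} + v_{6}  →  sig = ⟨2 | 1 1 1⟩
  P={2,3,5}:  v_{2} + v_{3} + v_{5} = 0  →  sig = ⟨3 | 0⟩
  P={3,5,6}:  v_{3} + v_{5} + v_{6} = v_{0}  →  sig = ⟨3 | 1⟩
  P={5,6,7}:  v_{5} + v_{6} + v_{7} = v_{8}  →  sig = ⟨3 | 1⟩

so the primitive-relation signature multiset is
    |P|=2: 7 collections, coeffs (1), (1), (1), (1,1), (1,1), (1,1,1), (1,1,1)
    |P|=3: 3 collections, coeffs (), (1), (1)


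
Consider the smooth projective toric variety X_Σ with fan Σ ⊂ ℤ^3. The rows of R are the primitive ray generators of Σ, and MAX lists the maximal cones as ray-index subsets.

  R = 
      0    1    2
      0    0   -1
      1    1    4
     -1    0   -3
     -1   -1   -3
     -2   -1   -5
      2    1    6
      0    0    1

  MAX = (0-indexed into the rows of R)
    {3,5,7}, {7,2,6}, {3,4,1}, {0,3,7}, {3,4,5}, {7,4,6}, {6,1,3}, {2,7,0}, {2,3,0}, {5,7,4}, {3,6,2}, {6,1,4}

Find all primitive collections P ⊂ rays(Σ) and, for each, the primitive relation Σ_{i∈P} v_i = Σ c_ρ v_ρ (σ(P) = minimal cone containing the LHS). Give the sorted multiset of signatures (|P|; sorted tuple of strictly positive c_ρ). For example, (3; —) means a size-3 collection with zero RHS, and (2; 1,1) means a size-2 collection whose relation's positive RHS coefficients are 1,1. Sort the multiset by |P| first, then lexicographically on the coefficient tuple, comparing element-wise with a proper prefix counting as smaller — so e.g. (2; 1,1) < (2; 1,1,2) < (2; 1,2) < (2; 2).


Primitive collections (14):

  {1,7}:  v_{1} + v_{7} = 0  →  sig = (2; —)
  {2,4}:  v_{2} + v_{4} = v_{7}  →  sig = (2; 1)
  {5,6}:  v_{5} + v_{6} = v_{7}  →  sig = (2; 1)
  {0,1}:  v_{0} + v_{1} = v_{2} + v_{3}  →  sig = (2; 1,1)
  {1,2}:  v_{1} + v_{2} = v_{3} + v_{6}  →  sig = (2; 1,1)
  {1,5}:  v_{1} + v_{5} = v_{3} + v_{4}  →  sig = (2; 1,1)
  {0,4}:  v_{0} + v_{4} = v_{3} + 2·v_{7}  →  sig = (2; 1,2)
  {2,5}:  v_{2} + v_{5} = v_{3} + 2·v_{7}  →  sig = (2; 1,2)
  {0,6}:  v_{0} + v_{6} = 2·v_{2}  →  sig = (2; 2)
  {0,5}:  v_{0} + v_{5} = 2·v_{3} + 3·v_{7}  →  sig = (2; 2,3)
  {3,4,6}:  v_{3} + v_{4} + v_{6} = 0  →  sig = (3; —)
  {2,3,7}:  v_{2} + v_{3} + v_{7} = v_{0}  →  sig = (3; 1)
  {3,4,7}:  v_{3} + v_{4} + v_{7} = v_{5}  →  sig = (3; 1)
  {3,6,7}:  v_{3} + v_{6} + v_{7} = v_{2}  →  sig = (3; 1)

Hence PRS(X_Σ) =
{ (2; —),  (2; 1) ×2,  (2; 1,1) ×3,  (2; 1,2) ×2,  (2; 2),  (2; 2,3),  (3; —),  (3; 1) ×3 }


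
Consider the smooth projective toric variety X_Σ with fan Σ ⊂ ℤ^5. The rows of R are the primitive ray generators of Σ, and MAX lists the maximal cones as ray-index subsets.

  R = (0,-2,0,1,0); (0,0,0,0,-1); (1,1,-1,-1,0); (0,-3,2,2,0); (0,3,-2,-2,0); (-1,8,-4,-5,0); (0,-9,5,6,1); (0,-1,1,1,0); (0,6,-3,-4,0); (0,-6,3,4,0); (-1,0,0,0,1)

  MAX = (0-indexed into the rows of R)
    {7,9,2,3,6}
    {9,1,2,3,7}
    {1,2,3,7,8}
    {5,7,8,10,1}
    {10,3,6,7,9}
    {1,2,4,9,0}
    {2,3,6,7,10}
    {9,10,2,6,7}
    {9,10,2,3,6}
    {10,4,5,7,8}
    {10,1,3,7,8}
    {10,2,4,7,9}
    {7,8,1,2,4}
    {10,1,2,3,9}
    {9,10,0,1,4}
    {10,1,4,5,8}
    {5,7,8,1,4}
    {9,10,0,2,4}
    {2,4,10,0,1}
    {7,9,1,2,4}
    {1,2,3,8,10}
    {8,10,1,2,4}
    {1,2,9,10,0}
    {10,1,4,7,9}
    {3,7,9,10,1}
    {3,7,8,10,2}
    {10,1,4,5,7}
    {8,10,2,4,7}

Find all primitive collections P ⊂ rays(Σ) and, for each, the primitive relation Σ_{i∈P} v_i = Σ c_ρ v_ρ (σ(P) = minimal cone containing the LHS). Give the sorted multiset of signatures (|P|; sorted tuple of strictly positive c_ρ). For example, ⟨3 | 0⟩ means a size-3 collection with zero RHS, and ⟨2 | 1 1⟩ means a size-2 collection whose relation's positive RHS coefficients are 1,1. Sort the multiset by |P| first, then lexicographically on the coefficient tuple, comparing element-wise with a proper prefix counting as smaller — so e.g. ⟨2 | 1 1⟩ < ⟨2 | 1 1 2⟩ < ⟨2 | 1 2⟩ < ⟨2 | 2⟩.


18 minimal non-faces of Δ(Σ) (on 11 rays):

  {3,4}:  v_{3} + v_{4} = 0  so sig = ⟨2 | 0⟩
  {8,9}:  v_{8} + v_{9} = 0  so sig = ⟨2 | 0⟩
  {0,7}:  v_{0} + v_{7} = v_{4} + v_{9}  so sig = ⟨2 | 1 1⟩
  {1,6}:  v_{1} + v_{6} = v_{3} + v_{9}  so sig = ⟨2 | 1 1⟩
  {2,5}:  v_{2} + v_{5} = v_{4} + v_{8}  so sig = ⟨2 | 1 1⟩
  {5,6}:  v_{5} + v_{6} = v_{7} + v_{10}  so sig = ⟨2 | 1 1⟩
  {0,3}:  v_{0} + v_{3} = v_{1} + v_{2} + v_{9} + v_{10}  so sig = ⟨2 | 1 1 1 1⟩
  {0,8}:  v_{0} + v_{8} = v_{1} + v_{2} + v_{4} + v_{10}  so sig = ⟨2 | 1 1 1 1⟩
  {3,5}:  v_{3} + v_{5} = v_{1} + v_{7} + v_{8} + v_{10}  so sig = ⟨2 | 1 1 1 1⟩
  {4,6}:  v_{4} + v_{6} = v_{2} + v_{7} + v_{9} + v_{10}  so sig = ⟨2 | 1 1 1 1⟩
  {5,9}:  v_{5} + v_{9} = v_{1} + v_{4} + v_{7} + v_{10}  so sig = ⟨2 | 1 1 1 1⟩
  {6,8}:  v_{6} + v_{8} = v_{2} + v_{3} + v_{7} + v_{10}  so sig = ⟨2 | 1 1 1 1⟩
  {0,5}:  v_{0} + v_{5} = v_{1} + 2·v_{4} + v_{10}  so sig = ⟨2 | 1 1 2⟩
  {0,6}:  v_{0} + v_{6} = v_{2} + 2·v_{9} + v_{10}  so sig = ⟨2 | 1 1 2⟩
  {1,2,7,10}:  v_{1} + v_{2} + v_{7} + v_{10} = 0  so sig = ⟨4 | 0⟩
  {1,2,4,9,10}:  v_{1} + v_{2} + v_{4} + v_{9} + v_{10} = v_{0}  so sig = ⟨5 | 1⟩
  {1,4,7,8,10}:  v_{1} + v_{4} + v_{7} + v_{8} + v_{10} = v_{5}  so sig = ⟨5 | 1⟩
  {2,3,7,9,10}:  v_{2} + v_{3} + v_{7} + v_{9} + v_{10} = v_{6}  so sig = ⟨5 | 1⟩

Sorted signature multiset PRS(X):
[⟨2 | 0⟩, ⟨2 | 0⟩, ⟨2 | 1 1⟩, ⟨2 | 1 1⟩, ⟨2 | 1 1⟩, ⟨2 | 1 1⟩, ⟨2 | 1 1 1 1⟩, ⟨2 | 1 1 1 1⟩, ⟨2 | 1 1 1 1⟩, ⟨2 | 1 1 1 1⟩, ⟨2 | 1 1 1 1⟩, ⟨2 | 1 1 1 1⟩, ⟨2 | 1 1 2⟩, ⟨2 | 1 1 2⟩, ⟨4 | 0⟩, ⟨5 | 1⟩, ⟨5 | 1⟩, ⟨5 | 1⟩]


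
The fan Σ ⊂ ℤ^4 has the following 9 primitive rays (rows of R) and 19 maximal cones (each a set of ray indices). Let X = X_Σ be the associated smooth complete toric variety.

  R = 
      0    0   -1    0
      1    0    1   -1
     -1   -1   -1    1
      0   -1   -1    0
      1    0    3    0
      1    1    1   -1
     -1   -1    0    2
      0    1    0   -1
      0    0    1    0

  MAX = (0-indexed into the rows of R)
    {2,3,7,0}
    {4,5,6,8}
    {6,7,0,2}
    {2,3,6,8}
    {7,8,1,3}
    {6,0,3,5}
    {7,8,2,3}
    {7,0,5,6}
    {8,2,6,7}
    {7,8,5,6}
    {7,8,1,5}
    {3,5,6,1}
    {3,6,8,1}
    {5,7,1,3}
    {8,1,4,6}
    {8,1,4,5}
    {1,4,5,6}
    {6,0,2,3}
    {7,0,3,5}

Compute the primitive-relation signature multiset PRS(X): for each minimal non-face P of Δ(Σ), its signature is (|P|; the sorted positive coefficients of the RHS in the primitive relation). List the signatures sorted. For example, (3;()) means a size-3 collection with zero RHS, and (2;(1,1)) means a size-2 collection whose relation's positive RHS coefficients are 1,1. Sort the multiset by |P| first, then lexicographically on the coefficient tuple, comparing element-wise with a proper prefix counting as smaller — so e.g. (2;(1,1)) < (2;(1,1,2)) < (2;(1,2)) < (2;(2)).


The 12 primitive collections of Σ (r=9, n=4):

  P = {0,8}:  v_{0} + v_{8} = 0  ⟹  sig = (2;())
  P = {2,5}:  v_{2} + v_{5} = 0  ⟹  sig = (2;())
  P = {0,1}:  v_{0} + v_{1} = v_{3} + v_{5}  ⟹  sig = (2;(1,1))
  P = {1,2}:  v_{1} + v_{2} = v_{3} + v_{8}  ⟹  sig = (2;(1,1))
  P = {0,4}:  v_{0} + v_{4} = v_{1} + v_{5} + v_{6}  ⟹  sig = (2;(1,1,1))
  P = {2,4}:  v_{2} + v_{4} = v_{1} + v_{6} + v_{8}  ⟹  sig = (2;(1,1,1))
  P = {3,4}:  v_{3} + v_{4} = 2·v_{1} + v_{6}  ⟹  sig = (2;(1,2))
  P = {4,7}:  v_{4} + v_{7} = v_{5} + 2·v_{8}  ⟹  sig = (2;(1,2))
  P = {1,6,7}:  v_{1} + v_{6} + v_{7} = v_{8}  ⟹  sig = (3;(1))
  P = {3,5,8}:  v_{3} + v_{5} + v_{8} = v_{1}  ⟹  sig = (3;(1))
  P = {3,6,7}:  v_{3} + v_{6} + v_{7} = v_{2}  ⟹  sig = (3;(1))
  P = {1,5,6,8}:  v_{1} + v_{5} + v_{6} + v_{8} = v_{4}  ⟹  sig = (4;(1))

Hence PRS(X_Σ) =
    |P|=2: 8 collections, coeffs (), (), (1,1), (1,1), (1,1,1), (1,1,1), (1,2), (1,2)
    |P|=3: 3 collections, coeffs (1), (1), (1)
    |P|=4: 1 collection, coeffs (1)


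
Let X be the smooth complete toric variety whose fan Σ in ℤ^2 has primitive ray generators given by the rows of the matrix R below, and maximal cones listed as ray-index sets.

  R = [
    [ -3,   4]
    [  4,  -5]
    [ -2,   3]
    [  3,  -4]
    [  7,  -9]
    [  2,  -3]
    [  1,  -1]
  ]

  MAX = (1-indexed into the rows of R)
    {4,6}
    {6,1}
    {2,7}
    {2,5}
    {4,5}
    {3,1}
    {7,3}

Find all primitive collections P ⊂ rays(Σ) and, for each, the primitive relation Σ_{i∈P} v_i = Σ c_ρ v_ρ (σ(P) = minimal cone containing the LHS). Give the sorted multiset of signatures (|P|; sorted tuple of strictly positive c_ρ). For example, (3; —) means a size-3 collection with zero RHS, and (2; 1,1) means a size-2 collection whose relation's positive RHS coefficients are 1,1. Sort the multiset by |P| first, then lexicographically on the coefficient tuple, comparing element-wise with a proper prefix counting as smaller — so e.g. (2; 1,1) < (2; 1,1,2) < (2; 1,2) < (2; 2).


The 14 primitive collections of Σ (r=7, n=2):

  P = {1,4}:  v_{1} + v_{4} = 0  so sig = (2; —)
  P = {3,6}:  v_{3} + v_{6} = 0  so sig = (2; —)
  P = {1,2}:  v_{1} + v_{2} = v_{7}  so sig = (2; 1)
  P = {1,5}:  v_{1} + v_{5} = v_{2}  so sig = (2; 1)
  P = {1,7}:  v_{1} + v_{7} = v_{3}  so sig = (2; 1)
  P = {2,4}:  v_{2} + v_{4} = v_{5}  so sig = (2; 1)
  P = {3,4}:  v_{3} + v_{4} = v_{7}  so sig = (2; 1)
  P = {4,7}:  v_{4} + v_{7} = v_{2}  so sig = (2; 1)
  P = {6,7}:  v_{6} + v_{7} = v_{4}  so sig = (2; 1)
  P = {3,5}:  v_{3} + v_{5} = v_{2} + v_{7}  so sig = (2; 1,1)
  P = {2,3}:  v_{2} + v_{3} = 2·v_{7}  so sig = (2; 2)
  P = {2,6}:  v_{2} + v_{6} = 2·v_{4}  so sig = (2; 2)
  P = {5,7}:  v_{5} + v_{7} = 2·v_{2}  so sig = (2; 2)
  P = {5,6}:  v_{5} + v_{6} = 3·v_{4}  so sig = (2; 3)

Sorted signature multiset PRS(X):
{ (2; —) ×2,  (2; 1) ×7,  (2; 1,1),  (2; 2) ×3,  (2; 3) }


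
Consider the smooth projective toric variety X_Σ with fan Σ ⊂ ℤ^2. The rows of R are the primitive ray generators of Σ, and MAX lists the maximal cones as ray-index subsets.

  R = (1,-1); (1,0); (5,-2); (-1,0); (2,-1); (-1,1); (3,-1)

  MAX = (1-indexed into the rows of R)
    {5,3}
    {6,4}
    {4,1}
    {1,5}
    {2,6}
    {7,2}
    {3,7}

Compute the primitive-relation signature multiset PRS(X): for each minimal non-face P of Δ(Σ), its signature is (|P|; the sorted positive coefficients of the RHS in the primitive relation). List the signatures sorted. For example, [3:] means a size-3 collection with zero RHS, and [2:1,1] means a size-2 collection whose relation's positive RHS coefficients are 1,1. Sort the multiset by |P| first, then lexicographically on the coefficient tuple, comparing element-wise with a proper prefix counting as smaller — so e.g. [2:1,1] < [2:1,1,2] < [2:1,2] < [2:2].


Σ has 14 primitive collections:

  P={1,6}:  v_{1} + v_{6} = 0  ⇒ sig = [2:]
  P={2,4}:  v_{2} + v_{4} = 0  ⇒ sig = [2:]
  P={1,2}:  v_{1} + v_{2} = v_{5}  ⇒ sig = [2:1]
  P={2,5}:  v_{2} + v_{5} = v_{7}  ⇒ sig = [2:1]
  P={4,5}:  v_{4} + v_{5} = v_{1}  ⇒ sig = [2:1]
  P={4,7}:  v_{4} + v_{7} = v_{5}  ⇒ sig = [2:1]
  P={5,6}:  v_{5} + v_{6} = v_{2}  ⇒ sig = [2:1]
  P={5,7}:  v_{5} + v_{7} = v_{3}  ⇒ sig = [2:1]
  P={3,6}:  v_{3} + v_{6} = v_{2} + v_{7}  ⇒ sig = [2:1,1]
  P={1,7}:  v_{1} + v_{7} = 2·v_{5}  ⇒ sig = [2:2]
  P={2,3}:  v_{2} + v_{3} = 2·v_{7}  ⇒ sig = [2:2]
  P={3,4}:  v_{3} + v_{4} = 2·v_{5}  ⇒ sig = [2:2]
  P={6,7}:  v_{6} + v_{7} = 2·v_{2}  ⇒ sig = [2:2]
  P={1,3}:  v_{1} + v_{3} = 3·v_{5}  ⇒ sig = [2:3]

Signatures (|P|; sorted positive RHS coefficients), sorted:
    |P|=2: 14 collections, coeffs (), (), (1), (1), (1), (1), (1), (1), (1,1), (2), (2), (2), (2), (3)


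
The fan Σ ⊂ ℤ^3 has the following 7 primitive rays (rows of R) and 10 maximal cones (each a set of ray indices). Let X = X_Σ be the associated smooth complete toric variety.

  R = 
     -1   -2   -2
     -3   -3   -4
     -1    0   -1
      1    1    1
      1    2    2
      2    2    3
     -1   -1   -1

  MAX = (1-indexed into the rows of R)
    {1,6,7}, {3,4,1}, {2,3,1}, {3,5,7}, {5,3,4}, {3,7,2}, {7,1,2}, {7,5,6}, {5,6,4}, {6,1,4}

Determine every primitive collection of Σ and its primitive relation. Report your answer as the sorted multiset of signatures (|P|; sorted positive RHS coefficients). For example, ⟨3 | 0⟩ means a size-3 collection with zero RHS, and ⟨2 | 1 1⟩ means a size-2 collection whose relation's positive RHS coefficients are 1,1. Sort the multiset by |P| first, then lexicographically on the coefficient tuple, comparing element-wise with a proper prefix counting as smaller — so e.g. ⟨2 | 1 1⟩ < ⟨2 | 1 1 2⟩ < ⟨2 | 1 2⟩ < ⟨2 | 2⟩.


Δ(Σ) — 7 vertices, 7 min non-faces:

  {1,5}:  v_{1} + v_{5} = 0 ; sig = ⟨2 | 0⟩
  {4,7}:  v_{4} + v_{7} = 0 ; sig = ⟨2 | 0⟩
  {2,6}:  v_{2} + v_{6} = v_{7} ; sig = ⟨2 | 1⟩
  {3,6}:  v_{3} + v_{6} = v_{5} ; sig = ⟨2 | 1⟩
  {2,4}:  v_{2} + v_{4} = v_{1} + v_{3} ; sig = ⟨2 | 1 1⟩
  {2,5}:  v_{2} + v_{5} = v_{3} + v_{7} ; sig = ⟨2 | 1 1⟩
  {1,3,7}:  v_{1} + v_{3} + v_{7} = v_{2} ; sig = ⟨3 | 1⟩

Hence PRS(X_Σ) =
    ⟨2 | 0⟩
    ⟨2 | 0⟩
    ⟨2 | 1⟩
    ⟨2 | 1⟩
    ⟨2 | 1 1⟩
    ⟨2 | 1 1⟩
    ⟨3 | 1⟩


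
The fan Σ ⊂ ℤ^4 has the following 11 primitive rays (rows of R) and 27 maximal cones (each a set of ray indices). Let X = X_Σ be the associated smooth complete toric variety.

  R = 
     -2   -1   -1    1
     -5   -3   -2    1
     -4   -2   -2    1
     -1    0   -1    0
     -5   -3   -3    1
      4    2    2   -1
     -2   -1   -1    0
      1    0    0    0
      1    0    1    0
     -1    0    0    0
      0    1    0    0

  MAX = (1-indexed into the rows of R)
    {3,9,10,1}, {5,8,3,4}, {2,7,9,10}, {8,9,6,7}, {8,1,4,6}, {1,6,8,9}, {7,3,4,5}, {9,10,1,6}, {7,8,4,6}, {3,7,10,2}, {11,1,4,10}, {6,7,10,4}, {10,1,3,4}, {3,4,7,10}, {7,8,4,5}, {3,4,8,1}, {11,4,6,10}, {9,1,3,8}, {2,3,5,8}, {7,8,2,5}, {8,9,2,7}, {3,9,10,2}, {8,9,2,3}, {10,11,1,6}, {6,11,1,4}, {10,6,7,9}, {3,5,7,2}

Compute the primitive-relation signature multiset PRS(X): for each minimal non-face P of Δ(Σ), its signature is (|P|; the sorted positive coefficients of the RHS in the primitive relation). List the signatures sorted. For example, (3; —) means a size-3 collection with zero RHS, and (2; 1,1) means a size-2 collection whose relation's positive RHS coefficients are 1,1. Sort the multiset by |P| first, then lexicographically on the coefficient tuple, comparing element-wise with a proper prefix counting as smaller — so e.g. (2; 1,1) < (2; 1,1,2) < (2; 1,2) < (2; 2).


Δ(Σ) — 11 vertices, 20 min non-faces:

  P={3,6}:  v_{3} + v_{6} = 0 ; sig = (2; —)
  P={4,9}:  v_{4} + v_{9} = 0 ; sig = (2; —)
  P={8,10}:  v_{8} + v_{10} = 0 ; sig = (2; —)
  P={1,7}:  v_{1} + v_{7} = v_{3} ; sig = (2; 1)
  P={2,4}:  v_{2} + v_{4} = v_{3} + v_{7} ; sig = (2; 1,1)
  P={2,6}:  v_{2} + v_{6} = v_{7} + v_{9} ; sig = (2; 1,1)
  P={2,11}:  v_{2} + v_{11} = v_{3} + v_{10} ; sig = (2; 1,1)
  P={5,6}:  v_{5} + v_{6} = v_{7} + v_{8} ; sig = (2; 1,1)
  P={5,9}:  v_{5} + v_{9} = v_{2} + v_{8} ; sig = (2; 1,1)
  P={5,10}:  v_{5} + v_{10} = v_{3} + v_{7} ; sig = (2; 1,1)
  P={5,11}:  v_{5} + v_{11} = v_{3} + v_{4} ; sig = (2; 1,1)
  P={7,11}:  v_{7} + v_{11} = v_{4} + v_{10} ; sig = (2; 1,1)
  P={3,11}:  v_{3} + v_{11} = v_{1} + v_{4} + v_{10} ; sig = (2; 1,1,1)
  P={8,11}:  v_{8} + v_{11} = v_{1} + v_{4} + v_{6} ; sig = (2; 1,1,1)
  P={9,11}:  v_{9} + v_{11} = v_{1} + v_{6} + v_{10} ; sig = (2; 1,1,1)
  P={1,2}:  v_{1} + v_{2} = 2·v_{3} + v_{9} ; sig = (2; 1,2)
  P={1,5}:  v_{1} + v_{5} = 2·v_{3} + v_{8} ; sig = (2; 1,2)
  P={3,7,8}:  v_{3} + v_{7} + v_{8} = v_{5} ; sig = (3; 1)
  P={3,7,9}:  v_{3} + v_{7} + v_{9} = v_{2} ; sig = (3; 1)
  P={1,4,6,10}:  v_{1} + v_{4} + v_{6} + v_{10} = v_{11} ; sig = (4; 1)

Signatures (|P|; sorted positive RHS coefficients), sorted:
    |P|=2: 17 collections, coeffs (), (), (), (1), (1,1), (1,1), (1,1), (1,1), (1,1), (1,1), (1,1), (1,1), (1,1,1), (1,1,1), (1,1,1), (1,2), (1,2)
    |P|=3: 2 collections, coeffs (1), (1)
    |P|=4: 1 collection, coeffs (1)


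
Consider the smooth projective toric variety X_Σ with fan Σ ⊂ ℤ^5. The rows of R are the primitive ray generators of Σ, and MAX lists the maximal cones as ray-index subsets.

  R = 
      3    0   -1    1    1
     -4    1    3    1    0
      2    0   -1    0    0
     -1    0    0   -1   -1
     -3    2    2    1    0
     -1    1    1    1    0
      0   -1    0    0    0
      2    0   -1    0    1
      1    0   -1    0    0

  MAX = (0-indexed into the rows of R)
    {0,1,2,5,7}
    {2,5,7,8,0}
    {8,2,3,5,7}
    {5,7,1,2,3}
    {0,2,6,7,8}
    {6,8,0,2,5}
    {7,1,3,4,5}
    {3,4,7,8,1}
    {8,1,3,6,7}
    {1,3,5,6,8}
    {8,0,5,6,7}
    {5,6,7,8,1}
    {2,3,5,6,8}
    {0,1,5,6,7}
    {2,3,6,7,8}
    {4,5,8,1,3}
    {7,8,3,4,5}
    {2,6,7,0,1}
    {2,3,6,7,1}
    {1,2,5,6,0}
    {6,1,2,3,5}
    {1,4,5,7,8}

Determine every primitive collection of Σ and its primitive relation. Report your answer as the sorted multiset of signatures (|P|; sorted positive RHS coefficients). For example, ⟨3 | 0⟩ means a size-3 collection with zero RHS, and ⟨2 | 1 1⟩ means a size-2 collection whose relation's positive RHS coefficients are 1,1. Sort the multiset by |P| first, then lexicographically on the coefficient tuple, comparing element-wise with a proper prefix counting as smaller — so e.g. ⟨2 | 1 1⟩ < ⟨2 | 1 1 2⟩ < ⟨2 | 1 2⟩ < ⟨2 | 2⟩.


The 9 primitive collections of Σ (r=9, n=5):

  P={0,3}:  v_{0} + v_{3} = v_{2}  ⟹  sig = ⟨2 | 1⟩
  P={4,6}:  v_{4} + v_{6} = v_{1} + v_{8}  ⟹  sig = ⟨2 | 1 1⟩
  P={2,4}:  v_{2} + v_{4} = v_{3} + 2·v_{5} + v_{7}  ⟹  sig = ⟨2 | 1 1 2⟩
  P={0,4}:  v_{0} + v_{4} = 2·v_{5} + v_{7}  ⟹  sig = ⟨2 | 1 2⟩
  P={1,2,8}:  v_{1} + v_{2} + v_{8} = v_{5}  ⟹  sig = ⟨3 | 1⟩
  P={0,1,8}:  v_{0} + v_{1} + v_{8} = 2·v_{5} + v_{6} + v_{7}  ⟹  sig = ⟨3 | 1 1 2⟩
  P={3,5,6,7}:  v_{3} + v_{5} + v_{6} + v_{7} = 0  ⟹  sig = ⟨4 | 0⟩
  P={2,5,6,7}:  v_{2} + v_{5} + v_{6} + v_{7} = v_{0}  ⟹  sig = ⟨4 | 1⟩
  P={1,3,5,7,8}:  v_{1} + v_{3} + v_{5} + v_{7} + v_{8} = v_{4}  ⟹  sig = ⟨5 | 1⟩

Signatures (|P|; sorted positive RHS coefficients), sorted:
{ ⟨2 | 1⟩,  ⟨2 | 1 1⟩,  ⟨2 | 1 1 2⟩,  ⟨2 | 1 2⟩,  ⟨3 | 1⟩,  ⟨3 | 1 1 2⟩,  ⟨4 | 0⟩,  ⟨4 | 1⟩,  ⟨5 | 1⟩ }


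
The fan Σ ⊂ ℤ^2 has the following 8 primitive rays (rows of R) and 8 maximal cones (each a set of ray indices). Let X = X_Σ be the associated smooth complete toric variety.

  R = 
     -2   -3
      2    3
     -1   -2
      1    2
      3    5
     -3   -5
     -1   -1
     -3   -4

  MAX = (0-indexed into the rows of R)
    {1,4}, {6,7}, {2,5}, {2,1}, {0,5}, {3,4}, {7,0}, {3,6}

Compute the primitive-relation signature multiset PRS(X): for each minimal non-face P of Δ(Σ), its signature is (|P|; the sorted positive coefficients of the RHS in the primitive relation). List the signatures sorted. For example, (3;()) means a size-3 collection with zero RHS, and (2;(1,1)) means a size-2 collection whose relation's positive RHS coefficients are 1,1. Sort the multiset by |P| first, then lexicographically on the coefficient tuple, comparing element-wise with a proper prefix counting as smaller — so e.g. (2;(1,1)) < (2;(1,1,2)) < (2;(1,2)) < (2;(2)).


20 collections generate NE(X_Σ); each relation:

  • {0,1}:  v_{0} + v_{1} = 0  →  sig = (2;())
  • {2,3}:  v_{2} + v_{3} = 0  →  sig = (2;())
  • {4,5}:  v_{4} + v_{5} = 0  →  sig = (2;())
  • {0,2}:  v_{0} + v_{2} = v_{5}  →  sig = (2;(1))
  • {0,3}:  v_{0} + v_{3} = v_{6}  →  sig = (2;(1))
  • {0,4}:  v_{0} + v_{4} = v_{3}  →  sig = (2;(1))
  • {0,6}:  v_{0} + v_{6} = v_{7}  →  sig = (2;(1))
  • {1,3}:  v_{1} + v_{3} = v_{4}  →  sig = (2;(1))
  • {1,5}:  v_{1} + v_{5} = v_{2}  →  sig = (2;(1))
  • {1,6}:  v_{1} + v_{6} = v_{3}  →  sig = (2;(1))
  • {1,7}:  v_{1} + v_{7} = v_{6}  →  sig = (2;(1))
  • {2,4}:  v_{2} + v_{4} = v_{1}  →  sig = (2;(1))
  • {2,6}:  v_{2} + v_{6} = v_{0}  →  sig = (2;(1))
  • {3,5}:  v_{3} + v_{5} = v_{0}  →  sig = (2;(1))
  • {4,7}:  v_{4} + v_{7} = v_{3} + v_{6}  →  sig = (2;(1,1))
  • {2,7}:  v_{2} + v_{7} = 2·v_{0}  →  sig = (2;(2))
  • {3,7}:  v_{3} + v_{7} = 2·v_{6}  →  sig = (2;(2))
  • {4,6}:  v_{4} + v_{6} = 2·v_{3}  →  sig = (2;(2))
  • {5,6}:  v_{5} + v_{6} = 2·v_{0}  →  sig = (2;(2))
  • {5,7}:  v_{5} + v_{7} = 3·v_{0}  →  sig = (2;(3))

so the primitive-relation signature multiset is
[(2;()), (2;()), (2;()), (2;(1)), (2;(1)), (2;(1)), (2;(1)), (2;(1)), (2;(1)), (2;(1)), (2;(1)), (2;(1)), (2;(1)), (2;(1)), (2;(1,1)), (2;(2)), (2;(2)), (2;(2)), (2;(2)), (2;(3))]


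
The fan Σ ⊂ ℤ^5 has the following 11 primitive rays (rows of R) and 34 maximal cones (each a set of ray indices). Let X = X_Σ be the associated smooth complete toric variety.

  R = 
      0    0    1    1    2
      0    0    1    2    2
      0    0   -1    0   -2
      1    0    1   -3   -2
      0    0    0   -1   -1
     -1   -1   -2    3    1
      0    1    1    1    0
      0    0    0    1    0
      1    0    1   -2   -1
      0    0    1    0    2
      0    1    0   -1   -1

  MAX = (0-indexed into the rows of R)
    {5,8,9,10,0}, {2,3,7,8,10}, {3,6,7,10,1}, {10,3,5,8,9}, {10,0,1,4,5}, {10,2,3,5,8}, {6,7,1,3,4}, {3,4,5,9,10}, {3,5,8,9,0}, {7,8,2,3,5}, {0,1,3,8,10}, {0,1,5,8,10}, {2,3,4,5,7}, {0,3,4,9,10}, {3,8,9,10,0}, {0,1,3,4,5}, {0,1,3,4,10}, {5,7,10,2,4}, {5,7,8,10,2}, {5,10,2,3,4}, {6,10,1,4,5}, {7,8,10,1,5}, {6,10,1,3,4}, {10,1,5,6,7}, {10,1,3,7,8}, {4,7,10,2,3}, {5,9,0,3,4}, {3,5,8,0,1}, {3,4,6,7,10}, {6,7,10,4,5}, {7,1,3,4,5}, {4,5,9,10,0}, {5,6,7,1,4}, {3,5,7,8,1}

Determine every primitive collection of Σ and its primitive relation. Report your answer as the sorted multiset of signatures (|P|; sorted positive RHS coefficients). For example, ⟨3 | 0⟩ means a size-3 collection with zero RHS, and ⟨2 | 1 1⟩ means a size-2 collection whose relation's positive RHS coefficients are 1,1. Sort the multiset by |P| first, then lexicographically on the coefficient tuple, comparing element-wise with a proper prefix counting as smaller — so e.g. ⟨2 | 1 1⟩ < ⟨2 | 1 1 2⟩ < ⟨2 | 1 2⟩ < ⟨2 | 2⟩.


|primitive collections| = 16. Relations:

  P={2,9}:  v_{2} + v_{9} = 0 — sig = ⟨2 | 0⟩
  P={0,2}:  v_{0} + v_{2} = v_{7} — sig = ⟨2 | 1⟩
  P={0,7}:  v_{0} + v_{7} = v_{1} — sig = ⟨2 | 1⟩
  P={4,8}:  v_{4} + v_{8} = v_{3} — sig = ⟨2 | 1⟩
  P={7,9}:  v_{7} + v_{9} = v_{0} — sig = ⟨2 | 1⟩
  P={6,8}:  v_{6} + v_{8} = v_{1} + v_{3} + v_{7} + v_{10} — sig = ⟨2 | 1 1 1 1⟩
  P={6,9}:  v_{6} + v_{9} = v_{0} + v_{1} + v_{4} + v_{10} — sig = ⟨2 | 1 1 1 1⟩
  P={0,6}:  v_{0} + v_{6} = 2·v_{1} + v_{4} + v_{10} — sig = ⟨2 | 1 1 2⟩
  P={2,6}:  v_{2} + v_{6} = v_{4} + 3·v_{7} + v_{10} — sig = ⟨2 | 1 1 3⟩
  P={1,2}:  v_{1} + v_{2} = 2·v_{7} — sig = ⟨2 | 2⟩
  P={1,9}:  v_{1} + v_{9} = 2·v_{0} — sig = ⟨2 | 2⟩
  P={3,5,6}:  v_{3} + v_{5} + v_{6} = v_{4} + 2·v_{7} — sig = ⟨3 | 1 2⟩
  P={0,3,5,10}:  v_{0} + v_{3} + v_{5} + v_{10} = 0 — sig = ⟨4 | 0⟩
  P={1,3,5,10}:  v_{1} + v_{3} + v_{5} + v_{10} = v_{7} — sig = ⟨4 | 1⟩
  P={1,4,7,10}:  v_{1} + v_{4} + v_{7} + v_{10} = v_{6} — sig = ⟨4 | 1⟩
  P={3,5,7,10}:  v_{3} + v_{5} + v_{7} + v_{10} = v_{2} — sig = ⟨4 | 1⟩

Sorted signature multiset PRS(X):
[⟨2 | 0⟩, ⟨2 | 1⟩, ⟨2 | 1⟩, ⟨2 | 1⟩, ⟨2 | 1⟩, ⟨2 | 1 1 1 1⟩, ⟨2 | 1 1 1 1⟩, ⟨2 | 1 1 2⟩, ⟨2 | 1 1 3⟩, ⟨2 | 2⟩, ⟨2 | 2⟩, ⟨3 | 1 2⟩, ⟨4 | 0⟩, ⟨4 | 1⟩, ⟨4 | 1⟩, ⟨4 | 1⟩]
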